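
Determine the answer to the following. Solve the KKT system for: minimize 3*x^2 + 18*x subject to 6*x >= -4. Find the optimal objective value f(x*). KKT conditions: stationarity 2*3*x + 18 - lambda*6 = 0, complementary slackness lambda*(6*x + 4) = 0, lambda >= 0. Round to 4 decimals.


Step 1: Try lambda = 0 (constraint inactive).
x_unc = -18/(2*3) = -3.0
Check: 6*-3.0 = -18.0 < -4 -- violated!
Step 2: Constraint must be active: 6*x = -4
x* = -4/6 = -2/3 = -0.6667 (rounded; the exact value -2/3 is used below)
lambda = (2*3*(-2/3) + 18)/6 = 2.3333
Step 3: Compute optimal value.
f(x*) = 3*(-2/3)^2 + 18*(-2/3) = -10.6667


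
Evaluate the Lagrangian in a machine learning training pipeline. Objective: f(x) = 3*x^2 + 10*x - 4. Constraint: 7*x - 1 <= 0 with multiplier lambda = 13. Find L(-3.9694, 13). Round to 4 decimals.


Step 1: Evaluate f(x).
f(-3.9694) = 3*(-3.9694)^2 + 10*(-3.9694) - 4 = 3.5744
Step 2: Evaluate g(x).
g(-3.9694) = 7*-3.9694 - 1 = -28.7858
Step 3: Compute Lagrangian.
L = 3.5744 + 13*-28.7858 = -370.641


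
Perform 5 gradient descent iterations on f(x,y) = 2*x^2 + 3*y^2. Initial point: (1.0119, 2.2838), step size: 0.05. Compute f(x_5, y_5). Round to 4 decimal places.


Gradient descent on f(x,y) = 2*x^2 + 3*y^2.
Starting point: (1.0119, 2.2838), alpha = 0.05
Step 1: grad_x = 2*2*1.0119 = 4.0476, grad_y = 2*3*2.2838 = 13.7028
  x_1 = 1.0119 - 0.05*4.0476 = 0.8095
  y_1 = 2.2838 - 0.05*13.7028 = 1.5987
Step 2: grad_x = 2*2*0.8095 = 3.2381, grad_y = 2*3*1.5987 = 9.592
  x_2 = 0.8095 - 0.05*3.2381 = 0.6476
  y_2 = 1.5987 - 0.05*9.592 = 1.1191
Step 3: grad_x = 2*2*0.6476 = 2.5905, grad_y = 2*3*1.1191 = 6.7144
  x_3 = 0.6476 - 0.05*2.5905 = 0.5181
  y_3 = 1.1191 - 0.05*6.7144 = 0.7833
Step 4: grad_x = 2*2*0.5181 = 2.0724, grad_y = 2*3*0.7833 = 4.7001
  x_4 = 0.5181 - 0.05*2.0724 = 0.4145
  y_4 = 0.7833 - 0.05*4.7001 = 0.5483
Step 5: grad_x = 2*2*0.4145 = 1.6579, grad_y = 2*3*0.5483 = 3.29
  x_5 = 0.4145 - 0.05*1.6579 = 0.3316
  y_5 = 0.5483 - 0.05*3.29 = 0.3838
f(0.3316, 0.3838) = 2*0.3316^2 + 3*0.3838^2 = 0.6619


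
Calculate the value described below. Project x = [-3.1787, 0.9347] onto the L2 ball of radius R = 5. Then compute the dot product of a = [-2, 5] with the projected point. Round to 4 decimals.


Step 1: Compute ||x|| (intermediates to 6 decimals).
||x|| = sqrt((-3.1787)^2 + 0.9347^2) = 3.313276
Step 2: Project.
Since ||x|| <= R, proj = x (no scaling needed).
proj(x) = [-3.1787, 0.9347]
Step 3: Dot product.
a^T * proj(x) = -2*(-3.1787) + 5*0.9347 = 11.0309


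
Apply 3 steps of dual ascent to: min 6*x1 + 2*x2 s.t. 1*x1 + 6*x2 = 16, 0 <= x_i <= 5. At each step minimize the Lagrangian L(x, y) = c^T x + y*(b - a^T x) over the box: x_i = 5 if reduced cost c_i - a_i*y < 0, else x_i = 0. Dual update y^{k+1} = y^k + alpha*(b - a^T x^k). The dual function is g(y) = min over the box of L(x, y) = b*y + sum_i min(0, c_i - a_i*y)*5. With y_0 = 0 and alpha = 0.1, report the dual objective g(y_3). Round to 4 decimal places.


Dual ascent for LP: min 6*x1 + 2*x2, 1*x1 + 6*x2 = 16, 0 <= x_i <= 5
Step 1: y^k = 0.0, reduced costs: (6.0, 2.0)
  x^k = (0.0, 0.0), subgradient = b - a^T x = 16.0
  y^{k+1} = 0.0 + 0.1*16.0 = 1.6
Step 2: y^k = 1.6, reduced costs: (4.4, -7.6)
  x^k = (0.0, 5.0), subgradient = b - a^T x = -14.0
  y^{k+1} = 1.6 + 0.1*-14.0 = 0.2
Step 3: y^k = 0.2, reduced costs: (5.8, 0.8)
  x^k = (0.0, 0.0), subgradient = b - a^T x = 16.0
  y^{k+1} = 0.2 + 0.1*16.0 = 1.8
Dual objective at y_3 = 1.8: reduced costs (4.2, -8.8), box minimizer x = (0.0, 5.0)
g(y_3) = b*y + (c1 - a1*y)*x1 + (c2 - a2*y)*x2 = 16*1.8 + 4.2*0.0 + (-8.8)*5.0 = 28.8 + 0.0 - 44.0 = -15.2


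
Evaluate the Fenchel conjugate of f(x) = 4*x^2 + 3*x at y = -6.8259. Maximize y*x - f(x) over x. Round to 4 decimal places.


f*(y) = sup_x {y*x - a*x^2 - b*x} = sup_x {(y-b)*x - a*x^2}
FOC: (y - b) - 2a*x = 0 => x* = (y - b)/(2a)
x* = (-6.8259 - 3)/(2*4) = -1.2282
f*(-6.8259) = (y-b)^2/(4a) = (-6.8259 - 3)^2/(4*4)
= 96.5483/16 = 6.0343


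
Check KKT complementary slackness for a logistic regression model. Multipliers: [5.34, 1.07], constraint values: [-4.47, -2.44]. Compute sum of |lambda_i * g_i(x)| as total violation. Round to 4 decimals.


KKT complementary slackness check:
lambda_1 * g_1 = 5.34 * -4.47 = -23.8698
lambda_2 * g_2 = 1.07 * -2.44 = -2.6108
Total violation = 23.8698 + 2.6108 = 26.4806


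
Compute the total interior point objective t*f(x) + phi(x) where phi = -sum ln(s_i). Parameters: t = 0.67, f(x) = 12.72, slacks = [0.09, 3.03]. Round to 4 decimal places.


Step 1: Compute log-barrier.
ln values: [-2.4079, 1.1086]
phi = -(-2.4079 + 1.1086) = 1.2994
Step 2: Compute augmented objective.
t*f(x) = 0.67*12.72 = 8.5224
Total = 8.5224 + 1.2994 = 9.8218


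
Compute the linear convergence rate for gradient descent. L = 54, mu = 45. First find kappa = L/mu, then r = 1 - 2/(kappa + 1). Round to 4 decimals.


Step 1: Compute the condition number.
kappa = L/mu = 54/45 = 1.2
Step 2: Compute the convergence rate.
r = 1 - 2/(kappa + 1) = 1 - 2*mu/(L + mu) = (L - mu)/(L + mu) = 9/99 = 0.0909


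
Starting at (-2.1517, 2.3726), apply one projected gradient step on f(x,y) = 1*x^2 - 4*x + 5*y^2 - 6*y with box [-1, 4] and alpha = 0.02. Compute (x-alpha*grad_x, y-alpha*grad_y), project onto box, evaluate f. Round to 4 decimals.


Step 1: Compute gradient at (-2.1517, 2.3726).
grad_x = 2*1*-2.1517 - 4 = -8.3034
grad_y = 2*5*2.3726 - 6 = 17.726
Step 2: Gradient step.
x_raw = -2.1517 - 0.02*-8.3034 = -1.9856
y_raw = 2.3726 - 0.02*17.726 = 2.0181
Step 3: Project onto [-1, 4].
x_proj = clip(-1.9856) = -1.0
y_proj = clip(2.0181) = 2.0181
Step 4: Evaluate f.
f(-1.0, 2.0181) = 13.2548


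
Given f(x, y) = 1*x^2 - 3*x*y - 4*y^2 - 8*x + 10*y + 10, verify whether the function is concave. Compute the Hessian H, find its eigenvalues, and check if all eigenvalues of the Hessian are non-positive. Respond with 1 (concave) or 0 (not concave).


The Hessian of f(x,y) = 1*x^2 - 3*x*y - 4*y^2 - 8*x + 10*y + 10 is:
H = [[2, -3], [-3, -8]]
Trace = 2 - 8 = -6
Determinant = 2*-8 - (-3)^2 = -25
Discriminant = (-6)^2 - 4*-25 = 136.0
Eigenvalues: lambda_1 = -8.831, lambda_2 = 2.831
The function is not concave.

0


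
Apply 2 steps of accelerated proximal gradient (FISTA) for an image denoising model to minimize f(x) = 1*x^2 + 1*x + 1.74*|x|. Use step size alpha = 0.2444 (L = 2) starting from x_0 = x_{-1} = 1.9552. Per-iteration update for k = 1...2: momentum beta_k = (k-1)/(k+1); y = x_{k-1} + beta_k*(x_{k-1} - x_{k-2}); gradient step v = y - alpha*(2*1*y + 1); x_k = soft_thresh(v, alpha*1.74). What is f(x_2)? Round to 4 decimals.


FISTA on f(x) = 1*x^2 + 1*x + 1.74*|x|
L = 2, alpha = 0.2444
Iteration 1: beta = 0.0, y = 1.9552 + 0.0*(1.9552 - 1.9552) = 1.9552
  grad(y) = 4.9104, v = y - alpha*grad = 0.7551
  prox(v) = soft_thresh(0.7551, 0.4253) = 0.3298
Iteration 2: beta = 0.3333, y = 0.3298 + 0.3333*(0.3298 - 1.9552) = -0.2119
  grad(y) = 0.5761, v = y - alpha*grad = -0.3527
  prox(v) = soft_thresh(-0.3527, 0.4253) = 0.0
f(x_2) = 1*0.0^2 + 1*0.0 + 1.74*|0.0| = 0.0


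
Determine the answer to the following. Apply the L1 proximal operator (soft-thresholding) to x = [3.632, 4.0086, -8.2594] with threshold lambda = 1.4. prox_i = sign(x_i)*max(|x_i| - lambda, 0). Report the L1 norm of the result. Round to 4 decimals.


Soft-thresholding with lambda = 1.4:
prox(3.632) = sign(3.632)*max(|3.632| - 1.4, 0) = 2.232
prox(4.0086) = sign(4.0086)*max(|4.0086| - 1.4, 0) = 2.6086
prox(-8.2594) = sign(-8.2594)*max(|-8.2594| - 1.4, 0) = -6.8594
prox(x) = [2.232, 2.6086, -6.8594]
||prox(x)||_1 = 2.232 + 2.6086 + 6.8594 = 11.7


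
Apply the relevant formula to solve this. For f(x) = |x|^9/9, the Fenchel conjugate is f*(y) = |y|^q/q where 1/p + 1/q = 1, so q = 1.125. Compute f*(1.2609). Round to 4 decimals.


The conjugate exponent q satisfies 1/p + 1/q = 1.
p = 9, so q = 9/(9 - 1) = 1.125
|y|^q = 1.2609^1.125 = 1.298
f*(1.2609) = 1.298 / 1.125 = 1.1538


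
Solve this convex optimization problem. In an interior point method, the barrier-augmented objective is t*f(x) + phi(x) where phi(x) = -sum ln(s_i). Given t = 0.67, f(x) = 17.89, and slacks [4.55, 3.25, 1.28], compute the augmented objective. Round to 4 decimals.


Step 1: Compute log-barrier.
ln values: [1.5151, 1.1787, 0.2469]
phi = -(1.5151 + 1.1787 + 0.2469) = -2.9406
Step 2: Compute augmented objective.
t*f(x) = 0.67*17.89 = 11.9863
Total = 11.9863 - 2.9406 = 9.0457


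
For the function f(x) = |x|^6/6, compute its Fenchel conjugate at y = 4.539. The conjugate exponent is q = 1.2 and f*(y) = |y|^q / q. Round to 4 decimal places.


The conjugate exponent q satisfies 1/p + 1/q = 1.
p = 6, so q = 6/(6 - 1) = 1.2
|y|^q = 4.539^1.2 = 6.1426
f*(4.539) = 6.1426 / 1.2 = 5.1188


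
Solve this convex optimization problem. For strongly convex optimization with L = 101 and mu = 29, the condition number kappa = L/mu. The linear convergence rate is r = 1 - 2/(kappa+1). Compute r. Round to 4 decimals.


Step 1: Compute the condition number.
kappa = L/mu = 101/29 = 3.4828
Step 2: Compute the convergence rate.
r = 1 - 2/(kappa + 1) = 1 - 2*mu/(L + mu) = (L - mu)/(L + mu) = 72/130 = 0.5538


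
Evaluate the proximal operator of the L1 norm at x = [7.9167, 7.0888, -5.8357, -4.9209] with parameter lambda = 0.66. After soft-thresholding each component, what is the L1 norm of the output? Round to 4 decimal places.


Soft-thresholding with lambda = 0.66:
prox(7.9167) = sign(7.9167)*max(|7.9167| - 0.66, 0) = 7.2567
prox(7.0888) = sign(7.0888)*max(|7.0888| - 0.66, 0) = 6.4288
prox(-5.8357) = sign(-5.8357)*max(|-5.8357| - 0.66, 0) = -5.1757
prox(-4.9209) = sign(-4.9209)*max(|-4.9209| - 0.66, 0) = -4.2609
prox(x) = [7.2567, 6.4288, -5.1757, -4.2609]
||prox(x)||_1 = 7.2567 + 6.4288 + 5.1757 + 4.2609 = 23.1221


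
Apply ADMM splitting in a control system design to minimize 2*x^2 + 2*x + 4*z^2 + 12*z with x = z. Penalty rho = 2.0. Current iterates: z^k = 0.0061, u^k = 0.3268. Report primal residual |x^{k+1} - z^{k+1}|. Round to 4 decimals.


ADMM iteration with rho = 2.0, z^k = 0.0061, u^k = 0.3268
Step 1: x-update.
Minimize 2*x^2 + 2*x + (2.0/2)*(x - 0.0061 + 0.3268)^2
FOC: (2*2 + 2.0)*x = -2 + 2.0*(0.0061 - 0.3268)
x^{k+1} = -0.4402
Step 2: z-update.
Minimize 4*z^2 + 12*z + (2.0/2)*(-0.4402 - z + 0.3268)^2
FOC: (2*4 + 2.0)*z = -12 + 2.0*(-0.4402 + 0.3268)
z^{k+1} = -1.2227
Step 3: u-update.
u^{k+1} = 0.3268 - 0.4402 + 1.2227 = 1.1093
Step 4: Primal residual = |-0.4402 + 1.2227| = 0.7825


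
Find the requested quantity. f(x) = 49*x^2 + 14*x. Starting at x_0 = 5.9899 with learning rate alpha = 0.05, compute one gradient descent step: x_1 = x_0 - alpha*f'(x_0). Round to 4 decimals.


We compute the gradient at x_0 and apply the update.
f'(x) = 98*x + 14
f'(5.9899) = 98*5.9899 + 14 = 601.0102
x_1 = 5.9899 - 0.05*601.0102 = -24.0606


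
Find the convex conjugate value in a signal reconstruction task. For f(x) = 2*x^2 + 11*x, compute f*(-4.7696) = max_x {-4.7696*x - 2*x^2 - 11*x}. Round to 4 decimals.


f*(y) = sup_x {y*x - a*x^2 - b*x} = sup_x {(y-b)*x - a*x^2}
FOC: (y - b) - 2a*x = 0 => x* = (y - b)/(2a)
x* = (-4.7696 - 11)/(2*2) = -3.9424
f*(-4.7696) = (y-b)^2/(4a) = (-4.7696 - 11)^2/(4*2)
= 248.6803/8 = 31.085


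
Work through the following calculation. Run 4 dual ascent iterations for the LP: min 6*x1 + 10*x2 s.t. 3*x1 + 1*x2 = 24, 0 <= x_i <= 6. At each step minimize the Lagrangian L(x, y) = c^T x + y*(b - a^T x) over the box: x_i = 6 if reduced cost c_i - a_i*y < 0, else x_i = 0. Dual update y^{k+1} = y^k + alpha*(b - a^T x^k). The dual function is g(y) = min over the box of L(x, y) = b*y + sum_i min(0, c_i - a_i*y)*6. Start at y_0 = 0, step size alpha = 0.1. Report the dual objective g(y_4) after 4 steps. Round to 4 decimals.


Dual ascent for LP: min 6*x1 + 10*x2, 3*x1 + 1*x2 = 24, 0 <= x_i <= 6
Step 1: y^k = 0.0, reduced costs: (6.0, 10.0)
  x^k = (0.0, 0.0), subgradient = b - a^T x = 24.0
  y^{k+1} = 0.0 + 0.1*24.0 = 2.4
Step 2: y^k = 2.4, reduced costs: (-1.2, 7.6)
  x^k = (6.0, 0.0), subgradient = b - a^T x = 6.0
  y^{k+1} = 2.4 + 0.1*6.0 = 3.0
Step 3: y^k = 3.0, reduced costs: (-3.0, 7.0)
  x^k = (6.0, 0.0), subgradient = b - a^T x = 6.0
  y^{k+1} = 3.0 + 0.1*6.0 = 3.6
Step 4: y^k = 3.6, reduced costs: (-4.8, 6.4)
  x^k = (6.0, 0.0), subgradient = b - a^T x = 6.0
  y^{k+1} = 3.6 + 0.1*6.0 = 4.2
Dual objective at y_4 = 4.2: reduced costs (-6.6, 5.8), box minimizer x = (6.0, 0.0)
g(y_4) = b*y + (c1 - a1*y)*x1 + (c2 - a2*y)*x2 = 24*4.2 + (-6.6)*6.0 + 5.8*0.0 = 100.8 - 39.6 + 0.0 = 61.2


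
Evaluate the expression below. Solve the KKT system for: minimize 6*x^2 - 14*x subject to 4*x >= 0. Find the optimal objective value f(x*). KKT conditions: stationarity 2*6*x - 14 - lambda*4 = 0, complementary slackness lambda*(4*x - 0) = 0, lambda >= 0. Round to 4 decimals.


Step 1: Try lambda = 0 (constraint inactive).
Stationarity: 2*6*x - 14 = 0
x* = 14/(2*6) = 7/6 = 1.1667 (rounded; the exact value 7/6 is used below)
Check constraint: 4*1.1667 = 4.6668 >= 0 -- satisfied.
Step 2: Compute optimal value.
f(x*) = 6*(7/6)^2 - 14*(7/6) = -8.1667


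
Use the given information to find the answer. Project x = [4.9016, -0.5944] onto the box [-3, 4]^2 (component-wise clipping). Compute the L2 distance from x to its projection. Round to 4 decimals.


Project each component onto [-3, 4].
clip(4.9016) = 4.0, clip(-0.5944) = -0.5944
Projection = [4.0, -0.5944]
Squared diffs: [0.8129, 0.0]
Distance = sqrt(0.8129) = 0.9016


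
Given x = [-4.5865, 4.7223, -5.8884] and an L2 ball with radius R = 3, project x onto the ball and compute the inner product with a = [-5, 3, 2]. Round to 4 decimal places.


Step 1: Compute ||x|| (intermediates to 6 decimals).
||x|| = sqrt((-4.5865)^2 + 4.7223^2 + (-5.8884)^2) = 8.83229
Step 2: Project.
Since ||x|| > R, scale = R/||x|| = 3/8.83229 = 0.339663, proj(x) = scale * x
proj(x) = [-1.557864, 1.603991, -2.000072]
Step 3: Dot product.
a^T * proj(x) = -5*(-1.557864) + 3*1.603991 + 2*(-2.000072) = 8.6011


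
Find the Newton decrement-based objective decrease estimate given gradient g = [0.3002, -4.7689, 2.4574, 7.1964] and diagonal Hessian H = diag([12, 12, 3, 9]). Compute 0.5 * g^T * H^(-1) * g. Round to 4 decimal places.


Step 1: H is diagonal, so H^(-1) * g = [0.025, -0.3974, 0.8191, 0.7996].
Step 2: g^T H^(-1) g = sum_i g_i^2 / H_ii
  = (0.3002)^2/12 + (-4.7689)^2/12 + (2.4574)^2/3 + (7.1964)^2/9
  = 0.0075 + 1.8952 + 2.0129 + 5.7542 = 9.6699
Step 3: Objective decrease = 0.5 * g^T H^(-1) g = 4.8349


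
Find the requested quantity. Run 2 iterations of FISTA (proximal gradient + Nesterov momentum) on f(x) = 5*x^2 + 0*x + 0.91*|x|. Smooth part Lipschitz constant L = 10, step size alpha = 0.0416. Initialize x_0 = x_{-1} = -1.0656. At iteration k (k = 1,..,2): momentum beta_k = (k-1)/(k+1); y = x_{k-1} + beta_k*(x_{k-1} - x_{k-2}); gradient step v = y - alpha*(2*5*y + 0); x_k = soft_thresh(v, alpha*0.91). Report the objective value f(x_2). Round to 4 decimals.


FISTA on f(x) = 5*x^2 + 0*x + 0.91*|x|
L = 10, alpha = 0.0416
Iteration 1: beta = 0.0, y = -1.0656 + 0.0*(-1.0656 + 1.0656) = -1.0656
  grad(y) = -10.656, v = y - alpha*grad = -0.6223
  prox(v) = soft_thresh(-0.6223, 0.0379) = -0.5845
Iteration 2: beta = 0.3333, y = -0.5845 + 0.3333*(-0.5845 + 1.0656) = -0.4241
  grad(y) = -4.2407, v = y - alpha*grad = -0.2477
  prox(v) = soft_thresh(-0.2477, 0.0379) = -0.2098
f(x_2) = 5*(-0.2098)^2 + 0*(-0.2098) + 0.91*|-0.2098| = 0.411


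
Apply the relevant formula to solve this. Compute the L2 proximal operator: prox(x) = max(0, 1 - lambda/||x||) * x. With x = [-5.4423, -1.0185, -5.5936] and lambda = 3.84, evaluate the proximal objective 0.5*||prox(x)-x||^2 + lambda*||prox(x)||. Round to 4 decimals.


Step 1: Compute ||x||.
||x|| = 7.8705
Step 2: Compute scaling factor.
scale = max(0, 1 - 3.84/7.8705) = 0.5121
Step 3: prox(x) = [-2.787, -0.5216, -2.8645]
||prox(x)|| = 4.0305
Step 4: Proximal objective.
0.5*||prox-x||^2 = 7.3728
lambda*||prox|| = 15.4771
Total = 22.8498


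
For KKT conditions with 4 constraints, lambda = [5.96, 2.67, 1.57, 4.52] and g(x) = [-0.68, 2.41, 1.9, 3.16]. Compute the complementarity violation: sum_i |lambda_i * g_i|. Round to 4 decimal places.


KKT complementary slackness check:
lambda_1 * g_1 = 5.96 * -0.68 = -4.0528
lambda_2 * g_2 = 2.67 * 2.41 = 6.4347
lambda_3 * g_3 = 1.57 * 1.9 = 2.983
lambda_4 * g_4 = 4.52 * 3.16 = 14.2832
Total violation = 4.0528 + 6.4347 + 2.983 + 14.2832 = 27.7537


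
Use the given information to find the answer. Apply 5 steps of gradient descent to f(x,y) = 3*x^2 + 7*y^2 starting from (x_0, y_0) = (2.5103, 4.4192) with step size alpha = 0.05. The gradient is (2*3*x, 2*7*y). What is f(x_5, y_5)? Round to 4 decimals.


Gradient descent on f(x,y) = 3*x^2 + 7*y^2.
Starting point: (2.5103, 4.4192), alpha = 0.05
Step 1: grad_x = 2*3*2.5103 = 15.0618, grad_y = 2*7*4.4192 = 61.8688
  x_1 = 2.5103 - 0.05*15.0618 = 1.7572
  y_1 = 4.4192 - 0.05*61.8688 = 1.3258
Step 2: grad_x = 2*3*1.7572 = 10.5433, grad_y = 2*7*1.3258 = 18.5606
  x_2 = 1.7572 - 0.05*10.5433 = 1.23
  y_2 = 1.3258 - 0.05*18.5606 = 0.3977
Step 3: grad_x = 2*3*1.23 = 7.3803, grad_y = 2*7*0.3977 = 5.5682
  x_3 = 1.23 - 0.05*7.3803 = 0.861
  y_3 = 0.3977 - 0.05*5.5682 = 0.1193
Step 4: grad_x = 2*3*0.861 = 5.1662, grad_y = 2*7*0.1193 = 1.6705
  x_4 = 0.861 - 0.05*5.1662 = 0.6027
  y_4 = 0.1193 - 0.05*1.6705 = 0.0358
Step 5: grad_x = 2*3*0.6027 = 3.6163, grad_y = 2*7*0.0358 = 0.5011
  x_5 = 0.6027 - 0.05*3.6163 = 0.4219
  y_5 = 0.0358 - 0.05*0.5011 = 0.0107
f(0.4219, 0.0107) = 3*0.4219^2 + 7*0.0107^2 = 0.5348


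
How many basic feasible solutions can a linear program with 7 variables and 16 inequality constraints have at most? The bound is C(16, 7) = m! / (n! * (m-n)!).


Each vertex corresponds to some choice of n active constraints out of m, so the number of vertices is at most C(m, n) = m! / (n!(m-n)!).
m = 16, n = 7
Numerator: 16 * 15 * 14 * 13 * 12 * 11 * 10
Denominator: 7! = 5040
C(16, 7) = 11440


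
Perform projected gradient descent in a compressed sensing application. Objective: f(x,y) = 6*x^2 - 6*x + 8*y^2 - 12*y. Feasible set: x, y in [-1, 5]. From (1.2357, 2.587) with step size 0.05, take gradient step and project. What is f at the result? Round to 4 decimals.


Step 1: Compute gradient at (1.2357, 2.587).
grad_x = 2*6*1.2357 - 6 = 8.8284
grad_y = 2*8*2.587 - 12 = 29.392
Step 2: Gradient step.
x_raw = 1.2357 - 0.05*8.8284 = 0.7943
y_raw = 2.587 - 0.05*29.392 = 1.1174
Step 3: Project onto [-1, 5].
x_proj = clip(0.7943) = 0.7943
y_proj = clip(1.1174) = 1.1174
Step 4: Evaluate f.
f(0.7943, 1.1174) = -4.4005


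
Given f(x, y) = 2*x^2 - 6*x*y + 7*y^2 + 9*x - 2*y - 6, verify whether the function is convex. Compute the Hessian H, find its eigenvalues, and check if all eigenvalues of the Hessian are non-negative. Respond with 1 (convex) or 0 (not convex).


The Hessian of f(x,y) = 2*x^2 - 6*x*y + 7*y^2 + 9*x - 2*y - 6 is:
H = [[4, -6], [-6, 14]]
Trace = 4 + 14 = 18
Determinant = 4*14 - (-6)^2 = 20
Discriminant = (18)^2 - 4*20 = 244.0
Eigenvalues: lambda_1 = 1.1898, lambda_2 = 16.8102
The function is convex.

1


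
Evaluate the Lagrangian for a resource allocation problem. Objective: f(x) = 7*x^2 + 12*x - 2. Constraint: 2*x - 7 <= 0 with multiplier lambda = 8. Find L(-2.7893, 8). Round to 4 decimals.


Step 1: Evaluate f(x).
f(-2.7893) = 7*(-2.7893)^2 + 12*(-2.7893) - 2 = 18.9898
Step 2: Evaluate g(x).
g(-2.7893) = 2*-2.7893 - 7 = -12.5786
Step 3: Compute Lagrangian.
L = 18.9898 + 8*-12.5786 = -81.639


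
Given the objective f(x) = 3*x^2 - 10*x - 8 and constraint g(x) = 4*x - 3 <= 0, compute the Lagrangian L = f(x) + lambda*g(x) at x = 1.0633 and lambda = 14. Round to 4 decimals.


Step 1: Evaluate f(x).
f(1.0633) = 3*1.0633^2 - 10*1.0633 - 8 = -15.2412
Step 2: Evaluate g(x).
g(1.0633) = 4*1.0633 - 3 = 1.2532
Step 3: Compute Lagrangian.
L = -15.2412 + 14*1.2532 = 2.3036


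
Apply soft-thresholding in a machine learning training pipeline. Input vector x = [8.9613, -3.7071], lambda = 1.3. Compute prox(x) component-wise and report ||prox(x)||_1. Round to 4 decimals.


Soft-thresholding with lambda = 1.3:
prox(8.9613) = sign(8.9613)*max(|8.9613| - 1.3, 0) = 7.6613
prox(-3.7071) = sign(-3.7071)*max(|-3.7071| - 1.3, 0) = -2.4071
prox(x) = [7.6613, -2.4071]
||prox(x)||_1 = 7.6613 + 2.4071 = 10.0684


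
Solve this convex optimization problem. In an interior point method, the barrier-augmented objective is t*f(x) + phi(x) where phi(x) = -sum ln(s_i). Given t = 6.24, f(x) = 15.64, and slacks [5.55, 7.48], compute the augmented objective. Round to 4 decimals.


Step 1: Compute log-barrier.
ln values: [1.7138, 2.0122]
phi = -(1.7138 + 2.0122) = -3.726
Step 2: Compute augmented objective.
t*f(x) = 6.24*15.64 = 97.5936
Total = 97.5936 - 3.726 = 93.8676


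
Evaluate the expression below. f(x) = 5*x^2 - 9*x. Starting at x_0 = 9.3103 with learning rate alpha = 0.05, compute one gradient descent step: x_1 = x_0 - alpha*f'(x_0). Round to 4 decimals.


We compute the gradient at x_0 and apply the update.
f'(x) = 10*x - 9
f'(9.3103) = 10*9.3103 - 9 = 84.103
x_1 = 9.3103 - 0.05*84.103 = 5.1052


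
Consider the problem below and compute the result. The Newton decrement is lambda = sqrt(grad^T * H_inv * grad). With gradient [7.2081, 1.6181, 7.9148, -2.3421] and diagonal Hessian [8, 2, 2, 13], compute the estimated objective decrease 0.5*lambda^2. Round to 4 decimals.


Step 1: H is diagonal, so H^(-1) * g = [0.901, 0.8091, 3.9574, -0.1802].
Step 2: g^T H^(-1) g = sum_i g_i^2 / H_ii
  = (7.2081)^2/8 + (1.6181)^2/2 + (7.9148)^2/2 + (-2.3421)^2/13
  = 6.4946 + 1.3091 + 31.322 + 0.422 = 39.5477
Step 3: Objective decrease = 0.5 * g^T H^(-1) g = 19.7738


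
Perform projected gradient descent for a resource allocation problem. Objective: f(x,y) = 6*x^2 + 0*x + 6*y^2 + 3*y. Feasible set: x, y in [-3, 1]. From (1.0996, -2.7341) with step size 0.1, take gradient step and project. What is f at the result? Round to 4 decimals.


Step 1: Compute gradient at (1.0996, -2.7341).
grad_x = 2*6*1.0996 + 0 = 13.1952
grad_y = 2*6*-2.7341 + 3 = -29.8092
Step 2: Gradient step.
x_raw = 1.0996 - 0.1*13.1952 = -0.2199
y_raw = -2.7341 - 0.1*-29.8092 = 0.2468
Step 3: Project onto [-3, 1].
x_proj = clip(-0.2199) = -0.2199
y_proj = clip(0.2468) = 0.2468
Step 4: Evaluate f.
f(-0.2199, 0.2468) = 1.3962


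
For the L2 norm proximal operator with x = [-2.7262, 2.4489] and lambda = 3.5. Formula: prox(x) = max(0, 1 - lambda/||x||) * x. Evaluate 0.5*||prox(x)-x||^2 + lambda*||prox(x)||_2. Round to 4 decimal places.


Step 1: Compute ||x||.
||x|| = 3.6646
Step 2: Compute scaling factor.
scale = max(0, 1 - 3.5/3.6646) = 0.0449
Step 3: prox(x) = [-0.1224, 0.11]
||prox(x)|| = 0.1646
Step 4: Proximal objective.
0.5*||prox-x||^2 = 6.125
lambda*||prox|| = 0.5761
Total = 6.7011


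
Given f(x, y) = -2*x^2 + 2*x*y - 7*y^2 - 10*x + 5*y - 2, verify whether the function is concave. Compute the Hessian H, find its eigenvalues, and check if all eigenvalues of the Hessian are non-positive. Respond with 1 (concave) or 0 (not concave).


The Hessian of f(x,y) = -2*x^2 + 2*x*y - 7*y^2 - 10*x + 5*y - 2 is:
H = [[-4, 2], [2, -14]]
Trace = -4 - 14 = -18
Determinant = -4*-14 - (2)^2 = 52
Discriminant = (-18)^2 - 4*52 = 116.0
Eigenvalues: lambda_1 = -14.3852, lambda_2 = -3.6148
The function is concave.

1


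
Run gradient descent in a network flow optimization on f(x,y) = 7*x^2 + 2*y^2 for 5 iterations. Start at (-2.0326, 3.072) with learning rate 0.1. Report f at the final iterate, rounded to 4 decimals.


Gradient descent on f(x,y) = 7*x^2 + 2*y^2.
Starting point: (-2.0326, 3.072), alpha = 0.1
Step 1: grad_x = 2*7*-2.0326 = -28.4564, grad_y = 2*2*3.072 = 12.288
  x_1 = -2.0326 - 0.1*-28.4564 = 0.813
  y_1 = 3.072 - 0.1*12.288 = 1.8432
Step 2: grad_x = 2*7*0.813 = 11.3826, grad_y = 2*2*1.8432 = 7.3728
  x_2 = 0.813 - 0.1*11.3826 = -0.3252
  y_2 = 1.8432 - 0.1*7.3728 = 1.1059
Step 3: grad_x = 2*7*-0.3252 = -4.553, grad_y = 2*2*1.1059 = 4.4237
  x_3 = -0.3252 - 0.1*-4.553 = 0.1301
  y_3 = 1.1059 - 0.1*4.4237 = 0.6636
Step 4: grad_x = 2*7*0.1301 = 1.8212, grad_y = 2*2*0.6636 = 2.6542
  x_4 = 0.1301 - 0.1*1.8212 = -0.052
  y_4 = 0.6636 - 0.1*2.6542 = 0.3981
Step 5: grad_x = 2*7*-0.052 = -0.7285, grad_y = 2*2*0.3981 = 1.5925
  x_5 = -0.052 - 0.1*-0.7285 = 0.0208
  y_5 = 0.3981 - 0.1*1.5925 = 0.2389
f(0.0208, 0.2389) = 7*0.0208^2 + 2*0.2389^2 = 0.1172


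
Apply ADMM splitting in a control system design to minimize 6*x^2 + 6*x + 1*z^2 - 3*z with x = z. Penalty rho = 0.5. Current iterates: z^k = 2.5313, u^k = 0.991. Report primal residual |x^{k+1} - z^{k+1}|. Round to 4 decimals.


ADMM iteration with rho = 0.5, z^k = 2.5313, u^k = 0.991
Step 1: x-update.
Minimize 6*x^2 + 6*x + (0.5/2)*(x - 2.5313 + 0.991)^2
FOC: (2*6 + 0.5)*x = -6 + 0.5*(2.5313 - 0.991)
x^{k+1} = -0.4184
Step 2: z-update.
Minimize 1*z^2 - 3*z + (0.5/2)*(-0.4184 - z + 0.991)^2
FOC: (2*1 + 0.5)*z = 3 + 0.5*(-0.4184 + 0.991)
z^{k+1} = 1.3145
Step 3: u-update.
u^{k+1} = 0.991 - 0.4184 - 1.3145 = -0.7419
Step 4: Primal residual = |-0.4184 - 1.3145| = 1.7329


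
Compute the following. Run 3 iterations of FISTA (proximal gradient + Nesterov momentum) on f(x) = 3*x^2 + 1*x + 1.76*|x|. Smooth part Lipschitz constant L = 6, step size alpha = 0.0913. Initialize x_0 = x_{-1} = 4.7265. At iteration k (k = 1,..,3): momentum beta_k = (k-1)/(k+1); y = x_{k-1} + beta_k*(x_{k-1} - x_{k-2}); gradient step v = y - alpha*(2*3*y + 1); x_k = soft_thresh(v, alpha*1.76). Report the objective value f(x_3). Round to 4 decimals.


FISTA on f(x) = 3*x^2 + 1*x + 1.76*|x|
L = 6, alpha = 0.0913
Iteration 1: beta = 0.0, y = 4.7265 + 0.0*(4.7265 - 4.7265) = 4.7265
  grad(y) = 29.359, v = y - alpha*grad = 2.046
  prox(v) = soft_thresh(2.046, 0.1607) = 1.8853
Iteration 2: beta = 0.3333, y = 1.8853 + 0.3333*(1.8853 - 4.7265) = 0.9383
  grad(y) = 6.6297, v = y - alpha*grad = 0.333
  prox(v) = soft_thresh(0.333, 0.1607) = 0.1723
Iteration 3: beta = 0.5, y = 0.1723 + 0.5*(0.1723 - 1.8853) = -0.6842
  grad(y) = -3.1053, v = y - alpha*grad = -0.4007
  prox(v) = soft_thresh(-0.4007, 0.1607) = -0.24
f(x_3) = 3*(-0.24)^2 + 1*(-0.24) + 1.76*|-0.24| = 0.3552


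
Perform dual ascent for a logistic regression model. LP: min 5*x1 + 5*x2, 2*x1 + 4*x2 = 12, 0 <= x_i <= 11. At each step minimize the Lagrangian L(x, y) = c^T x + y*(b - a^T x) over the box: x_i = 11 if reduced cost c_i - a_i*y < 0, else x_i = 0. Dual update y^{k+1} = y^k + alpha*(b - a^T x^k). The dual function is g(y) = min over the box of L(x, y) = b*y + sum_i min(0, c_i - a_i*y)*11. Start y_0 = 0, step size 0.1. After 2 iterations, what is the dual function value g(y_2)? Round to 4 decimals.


Dual ascent for LP: min 5*x1 + 5*x2, 2*x1 + 4*x2 = 12, 0 <= x_i <= 11
Step 1: y^k = 0.0, reduced costs: (5.0, 5.0)
  x^k = (0.0, 0.0), subgradient = b - a^T x = 12.0
  y^{k+1} = 0.0 + 0.1*12.0 = 1.2
Step 2: y^k = 1.2, reduced costs: (2.6, 0.2)
  x^k = (0.0, 0.0), subgradient = b - a^T x = 12.0
  y^{k+1} = 1.2 + 0.1*12.0 = 2.4
Dual objective at y_2 = 2.4: reduced costs (0.2, -4.6), box minimizer x = (0.0, 11.0)
g(y_2) = b*y + (c1 - a1*y)*x1 + (c2 - a2*y)*x2 = 12*2.4 + 0.2*0.0 + (-4.6)*11.0 = 28.8 + 0.0 - 50.6 = -21.8


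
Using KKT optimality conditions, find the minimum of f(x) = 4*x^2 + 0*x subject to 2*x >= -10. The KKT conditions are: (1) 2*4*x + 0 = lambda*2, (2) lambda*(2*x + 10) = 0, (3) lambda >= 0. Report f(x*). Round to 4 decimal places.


Step 1: Try lambda = 0 (constraint inactive).
Stationarity: 2*4*x + 0 = 0
x* = 0/(2*4) = 0.0
Check constraint: 2*0.0 = 0.0 >= -10 -- satisfied.
Step 2: Compute optimal value.
f(x*) = 4*0.0^2 + 0*0.0 = 0.0


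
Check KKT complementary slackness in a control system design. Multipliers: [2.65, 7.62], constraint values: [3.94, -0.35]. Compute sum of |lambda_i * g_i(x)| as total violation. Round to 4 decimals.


KKT complementary slackness check:
lambda_1 * g_1 = 2.65 * 3.94 = 10.441
lambda_2 * g_2 = 7.62 * -0.35 = -2.667
Total violation = 10.441 + 2.667 = 13.108


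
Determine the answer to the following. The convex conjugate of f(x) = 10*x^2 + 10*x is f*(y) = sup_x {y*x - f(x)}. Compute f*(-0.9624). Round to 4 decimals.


f*(y) = sup_x {y*x - a*x^2 - b*x} = sup_x {(y-b)*x - a*x^2}
FOC: (y - b) - 2a*x = 0 => x* = (y - b)/(2a)
x* = (-0.9624 - 10)/(2*10) = -0.5481
f*(-0.9624) = (y-b)^2/(4a) = (-0.9624 - 10)^2/(4*10)
= 120.1742/40 = 3.0044


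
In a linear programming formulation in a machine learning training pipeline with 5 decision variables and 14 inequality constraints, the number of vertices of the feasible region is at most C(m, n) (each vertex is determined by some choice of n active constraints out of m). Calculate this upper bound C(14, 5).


Each vertex corresponds to some choice of n active constraints out of m, so the number of vertices is at most C(m, n) = m! / (n!(m-n)!).
m = 14, n = 5
Numerator: 14 * 13 * 12 * 11 * 10
Denominator: 5! = 120
C(14, 5) = 2002


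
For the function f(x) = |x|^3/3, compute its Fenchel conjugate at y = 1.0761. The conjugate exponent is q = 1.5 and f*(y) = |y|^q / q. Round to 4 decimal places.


The conjugate exponent q satisfies 1/p + 1/q = 1.
p = 3, so q = 3/(3 - 1) = 1.5
|y|^q = 1.0761^1.5 = 1.1163
f*(1.0761) = 1.1163 / 1.5 = 0.7442


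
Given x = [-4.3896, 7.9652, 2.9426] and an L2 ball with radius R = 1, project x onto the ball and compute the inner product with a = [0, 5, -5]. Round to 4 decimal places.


Step 1: Compute ||x|| (intermediates to 6 decimals).
||x|| = sqrt((-4.3896)^2 + 7.9652^2 + 2.9426^2) = 9.558865
Step 2: Project.
Since ||x|| > R, scale = R/||x|| = 1/9.558865 = 0.104615, proj(x) = scale * x
proj(x) = [-0.459218, 0.833279, 0.30784]
Step 3: Dot product.
a^T * proj(x) = 0*(-0.459218) + 5*0.833279 - 5*0.30784 = 2.6272


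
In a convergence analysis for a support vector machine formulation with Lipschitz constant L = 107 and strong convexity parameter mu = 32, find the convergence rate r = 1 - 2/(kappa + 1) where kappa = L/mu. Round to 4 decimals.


Step 1: Compute the condition number.
kappa = L/mu = 107/32 = 3.3438
Step 2: Compute the convergence rate.
r = 1 - 2/(kappa + 1) = 1 - 2*mu/(L + mu) = (L - mu)/(L + mu) = 75/139 = 0.5396


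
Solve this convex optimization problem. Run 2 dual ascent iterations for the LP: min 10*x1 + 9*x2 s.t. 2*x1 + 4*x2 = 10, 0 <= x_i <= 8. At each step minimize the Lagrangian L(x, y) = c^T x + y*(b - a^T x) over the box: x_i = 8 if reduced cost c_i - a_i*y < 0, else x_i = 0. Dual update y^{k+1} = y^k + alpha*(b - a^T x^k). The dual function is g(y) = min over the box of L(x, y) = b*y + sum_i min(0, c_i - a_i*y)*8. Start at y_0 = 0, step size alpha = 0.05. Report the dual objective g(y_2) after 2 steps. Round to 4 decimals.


Dual ascent for LP: min 10*x1 + 9*x2, 2*x1 + 4*x2 = 10, 0 <= x_i <= 8
Step 1: y^k = 0.0, reduced costs: (10.0, 9.0)
  x^k = (0.0, 0.0), subgradient = b - a^T x = 10.0
  y^{k+1} = 0.0 + 0.05*10.0 = 0.5
Step 2: y^k = 0.5, reduced costs: (9.0, 7.0)
  x^k = (0.0, 0.0), subgradient = b - a^T x = 10.0
  y^{k+1} = 0.5 + 0.05*10.0 = 1.0
Dual objective at y_2 = 1.0: reduced costs (8.0, 5.0), box minimizer x = (0.0, 0.0)
g(y_2) = b*y + (c1 - a1*y)*x1 + (c2 - a2*y)*x2 = 10*1.0 + 8.0*0.0 + 5.0*0.0 = 10.0 + 0.0 + 0.0 = 10.0


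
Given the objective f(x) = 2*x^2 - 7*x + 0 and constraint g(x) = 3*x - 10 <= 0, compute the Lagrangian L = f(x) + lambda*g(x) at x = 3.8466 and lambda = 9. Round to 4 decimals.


Step 1: Evaluate f(x).
f(3.8466) = 2*3.8466^2 - 7*3.8466 + 0 = 2.6665
Step 2: Evaluate g(x).
g(3.8466) = 3*3.8466 - 10 = 1.5398
Step 3: Compute Lagrangian.
L = 2.6665 + 9*1.5398 = 16.5247


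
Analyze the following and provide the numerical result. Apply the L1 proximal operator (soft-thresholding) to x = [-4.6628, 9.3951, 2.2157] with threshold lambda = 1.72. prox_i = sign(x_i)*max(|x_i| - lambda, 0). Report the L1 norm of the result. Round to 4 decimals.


Soft-thresholding with lambda = 1.72:
prox(-4.6628) = sign(-4.6628)*max(|-4.6628| - 1.72, 0) = -2.9428
prox(9.3951) = sign(9.3951)*max(|9.3951| - 1.72, 0) = 7.6751
prox(2.2157) = sign(2.2157)*max(|2.2157| - 1.72, 0) = 0.4957
prox(x) = [-2.9428, 7.6751, 0.4957]
||prox(x)||_1 = 2.9428 + 7.6751 + 0.4957 = 11.1136


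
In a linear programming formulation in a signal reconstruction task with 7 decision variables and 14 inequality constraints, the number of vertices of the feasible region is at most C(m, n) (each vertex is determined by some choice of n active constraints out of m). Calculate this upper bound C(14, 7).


Each vertex corresponds to some choice of n active constraints out of m, so the number of vertices is at most C(m, n) = m! / (n!(m-n)!).
m = 14, n = 7
Numerator: 14 * 13 * 12 * 11 * 10 * 9 * 8
Denominator: 7! = 5040
C(14, 7) = 3432


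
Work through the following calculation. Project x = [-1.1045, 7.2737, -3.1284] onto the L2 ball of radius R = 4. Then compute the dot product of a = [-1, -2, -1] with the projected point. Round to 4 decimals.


Step 1: Compute ||x|| (intermediates to 6 decimals).
||x|| = sqrt((-1.1045)^2 + 7.2737^2 + (-3.1284)^2) = 7.994593
Step 2: Project.
Since ||x|| > R, scale = R/||x|| = 4/7.994593 = 0.500338, proj(x) = scale * x
proj(x) = [-0.552623, 3.639309, -1.565257]
Step 3: Dot product.
a^T * proj(x) = -1*(-0.552623) - 2*3.639309 - 1*(-1.565257) = -5.1607


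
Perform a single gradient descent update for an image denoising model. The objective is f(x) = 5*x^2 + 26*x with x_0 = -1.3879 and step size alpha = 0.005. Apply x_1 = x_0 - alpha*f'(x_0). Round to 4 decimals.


We compute the gradient at x_0 and apply the update.
f'(x) = 10*x + 26
f'(-1.3879) = 10*-1.3879 + 26 = 12.121
x_1 = -1.3879 - 0.005*12.121 = -1.4485


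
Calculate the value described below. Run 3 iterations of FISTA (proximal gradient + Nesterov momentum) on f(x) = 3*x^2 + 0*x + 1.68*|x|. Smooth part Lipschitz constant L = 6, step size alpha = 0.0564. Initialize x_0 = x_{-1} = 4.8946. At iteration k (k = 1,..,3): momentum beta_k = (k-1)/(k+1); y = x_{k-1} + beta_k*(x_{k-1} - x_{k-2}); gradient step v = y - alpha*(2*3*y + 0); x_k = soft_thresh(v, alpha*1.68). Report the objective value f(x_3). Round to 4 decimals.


FISTA on f(x) = 3*x^2 + 0*x + 1.68*|x|
L = 6, alpha = 0.0564
Iteration 1: beta = 0.0, y = 4.8946 + 0.0*(4.8946 - 4.8946) = 4.8946
  grad(y) = 29.3676, v = y - alpha*grad = 3.2383
  prox(v) = soft_thresh(3.2383, 0.0948) = 3.1435
Iteration 2: beta = 0.3333, y = 3.1435 + 0.3333*(3.1435 - 4.8946) = 2.5598
  grad(y) = 15.3589, v = y - alpha*grad = 1.6936
  prox(v) = soft_thresh(1.6936, 0.0948) = 1.5988
Iteration 3: beta = 0.5, y = 1.5988 + 0.5*(1.5988 - 3.1435) = 0.8265
  grad(y) = 4.9589, v = y - alpha*grad = 0.5468
  prox(v) = soft_thresh(0.5468, 0.0948) = 0.452
f(x_3) = 3*0.452^2 + 0*0.452 + 1.68*|0.452| = 1.3725


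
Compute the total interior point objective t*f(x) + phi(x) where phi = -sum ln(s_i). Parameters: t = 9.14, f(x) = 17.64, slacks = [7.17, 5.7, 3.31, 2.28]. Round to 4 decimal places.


Step 1: Compute log-barrier.
ln values: [1.9699, 1.7405, 1.1969, 0.8242]
phi = -(1.9699 + 1.7405 + 1.1969 + 0.8242) = -5.7315
Step 2: Compute augmented objective.
t*f(x) = 9.14*17.64 = 161.2296
Total = 161.2296 - 5.7315 = 155.4981


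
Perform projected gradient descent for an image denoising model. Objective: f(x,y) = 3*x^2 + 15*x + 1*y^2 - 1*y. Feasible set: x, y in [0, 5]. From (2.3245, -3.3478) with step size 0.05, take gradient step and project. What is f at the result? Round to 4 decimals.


Step 1: Compute gradient at (2.3245, -3.3478).
grad_x = 2*3*2.3245 + 15 = 28.947
grad_y = 2*1*-3.3478 - 1 = -7.6956
Step 2: Gradient step.
x_raw = 2.3245 - 0.05*28.947 = 0.8772
y_raw = -3.3478 - 0.05*-7.6956 = -2.963
Step 3: Project onto [0, 5].
x_proj = clip(0.8772) = 0.8772
y_proj = clip(-2.963) = 0.0
Step 4: Evaluate f.
f(0.8772, 0.0) = 15.4654


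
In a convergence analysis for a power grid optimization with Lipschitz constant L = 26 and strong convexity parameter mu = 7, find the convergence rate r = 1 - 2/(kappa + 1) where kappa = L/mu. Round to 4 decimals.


Step 1: Compute the condition number.
kappa = L/mu = 26/7 = 3.7143
Step 2: Compute the convergence rate.
r = 1 - 2/(kappa + 1) = 1 - 2*mu/(L + mu) = (L - mu)/(L + mu) = 19/33 = 0.5758


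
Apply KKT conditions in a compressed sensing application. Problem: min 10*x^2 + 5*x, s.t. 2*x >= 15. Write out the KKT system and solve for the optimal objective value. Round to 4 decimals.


Step 1: Try lambda = 0 (constraint inactive).
x_unc = -5/(2*10) = -0.25
Check: 2*-0.25 = -0.5 < 15 -- violated!
Step 2: Constraint must be active: 2*x = 15
x* = 15/2 = 7.5
lambda = (2*10*7.5 + 5)/2 = 77.5
Step 3: Compute optimal value.
f(x*) = 10*7.5^2 + 5*7.5 = 600.0


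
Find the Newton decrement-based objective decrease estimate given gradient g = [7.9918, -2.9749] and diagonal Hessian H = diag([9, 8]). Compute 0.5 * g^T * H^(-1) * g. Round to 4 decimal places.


Step 1: H is diagonal, so H^(-1) * g = [0.888, -0.3719].
Step 2: g^T H^(-1) g = sum_i g_i^2 / H_ii
  = (7.9918)^2/9 + (-2.9749)^2/8
  = 7.0965 + 1.1063 = 8.2028
Step 3: Objective decrease = 0.5 * g^T H^(-1) g = 4.1014


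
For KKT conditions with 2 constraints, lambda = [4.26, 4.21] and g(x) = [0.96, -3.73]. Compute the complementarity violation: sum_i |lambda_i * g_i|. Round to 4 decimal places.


KKT complementary slackness check:
lambda_1 * g_1 = 4.26 * 0.96 = 4.0896
lambda_2 * g_2 = 4.21 * -3.73 = -15.7033
Total violation = 4.0896 + 15.7033 = 19.7929


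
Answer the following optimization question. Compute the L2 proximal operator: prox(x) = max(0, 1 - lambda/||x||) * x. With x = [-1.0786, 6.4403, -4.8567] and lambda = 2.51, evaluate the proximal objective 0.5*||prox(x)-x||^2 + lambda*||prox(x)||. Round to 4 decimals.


Step 1: Compute ||x||.
||x|| = 8.1381
Step 2: Compute scaling factor.
scale = max(0, 1 - 2.51/8.1381) = 0.6916
Step 3: prox(x) = [-0.7459, 4.4539, -3.3588]
||prox(x)|| = 5.6281
Step 4: Proximal objective.
0.5*||prox-x||^2 = 3.1501
lambda*||prox|| = 14.1265
Total = 17.2765


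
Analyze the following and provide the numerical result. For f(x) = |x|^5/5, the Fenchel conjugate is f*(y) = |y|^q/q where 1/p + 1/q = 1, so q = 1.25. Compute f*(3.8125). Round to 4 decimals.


The conjugate exponent q satisfies 1/p + 1/q = 1.
p = 5, so q = 5/(5 - 1) = 1.25
|y|^q = 3.8125^1.25 = 5.3274
f*(3.8125) = 5.3274 / 1.25 = 4.2619


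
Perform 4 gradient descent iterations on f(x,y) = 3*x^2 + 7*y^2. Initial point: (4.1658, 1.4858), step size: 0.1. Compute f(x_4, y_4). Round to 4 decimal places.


Gradient descent on f(x,y) = 3*x^2 + 7*y^2.
Starting point: (4.1658, 1.4858), alpha = 0.1
Step 1: grad_x = 2*3*4.1658 = 24.9948, grad_y = 2*7*1.4858 = 20.8012
  x_1 = 4.1658 - 0.1*24.9948 = 1.6663
  y_1 = 1.4858 - 0.1*20.8012 = -0.5943
Step 2: grad_x = 2*3*1.6663 = 9.9979, grad_y = 2*7*-0.5943 = -8.3205
  x_2 = 1.6663 - 0.1*9.9979 = 0.6665
  y_2 = -0.5943 - 0.1*-8.3205 = 0.2377
Step 3: grad_x = 2*3*0.6665 = 3.9992, grad_y = 2*7*0.2377 = 3.3282
  x_3 = 0.6665 - 0.1*3.9992 = 0.2666
  y_3 = 0.2377 - 0.1*3.3282 = -0.0951
Step 4: grad_x = 2*3*0.2666 = 1.5997, grad_y = 2*7*-0.0951 = -1.3313
  x_4 = 0.2666 - 0.1*1.5997 = 0.1066
  y_4 = -0.0951 - 0.1*-1.3313 = 0.038
f(0.1066, 0.038) = 3*0.1066^2 + 7*0.038^2 = 0.0442


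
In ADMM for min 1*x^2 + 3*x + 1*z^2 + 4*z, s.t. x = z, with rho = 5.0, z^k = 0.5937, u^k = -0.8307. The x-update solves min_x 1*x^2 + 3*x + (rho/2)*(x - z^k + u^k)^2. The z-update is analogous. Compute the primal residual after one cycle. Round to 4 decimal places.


ADMM iteration with rho = 5.0, z^k = 0.5937, u^k = -0.8307
Step 1: x-update.
Minimize 1*x^2 + 3*x + (5.0/2)*(x - 0.5937 - 0.8307)^2
FOC: (2*1 + 5.0)*x = -3 + 5.0*(0.5937 + 0.8307)
x^{k+1} = 0.5889
Step 2: z-update.
Minimize 1*z^2 + 4*z + (5.0/2)*(0.5889 - z - 0.8307)^2
FOC: (2*1 + 5.0)*z = -4 + 5.0*(0.5889 - 0.8307)
z^{k+1} = -0.7442
Step 3: u-update.
u^{k+1} = -0.8307 + 0.5889 + 0.7442 = 0.5023
Step 4: Primal residual = |0.5889 + 0.7442| = 1.333


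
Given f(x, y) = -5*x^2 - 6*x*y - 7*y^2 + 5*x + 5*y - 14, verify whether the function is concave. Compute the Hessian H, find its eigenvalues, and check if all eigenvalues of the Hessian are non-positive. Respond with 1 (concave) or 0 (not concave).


The Hessian of f(x,y) = -5*x^2 - 6*x*y - 7*y^2 + 5*x + 5*y - 14 is:
H = [[-10, -6], [-6, -14]]
Trace = -10 - 14 = -24
Determinant = -10*-14 - (-6)^2 = 104
Discriminant = (-24)^2 - 4*104 = 160.0
Eigenvalues: lambda_1 = -18.3246, lambda_2 = -5.6754
The function is concave.

1
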